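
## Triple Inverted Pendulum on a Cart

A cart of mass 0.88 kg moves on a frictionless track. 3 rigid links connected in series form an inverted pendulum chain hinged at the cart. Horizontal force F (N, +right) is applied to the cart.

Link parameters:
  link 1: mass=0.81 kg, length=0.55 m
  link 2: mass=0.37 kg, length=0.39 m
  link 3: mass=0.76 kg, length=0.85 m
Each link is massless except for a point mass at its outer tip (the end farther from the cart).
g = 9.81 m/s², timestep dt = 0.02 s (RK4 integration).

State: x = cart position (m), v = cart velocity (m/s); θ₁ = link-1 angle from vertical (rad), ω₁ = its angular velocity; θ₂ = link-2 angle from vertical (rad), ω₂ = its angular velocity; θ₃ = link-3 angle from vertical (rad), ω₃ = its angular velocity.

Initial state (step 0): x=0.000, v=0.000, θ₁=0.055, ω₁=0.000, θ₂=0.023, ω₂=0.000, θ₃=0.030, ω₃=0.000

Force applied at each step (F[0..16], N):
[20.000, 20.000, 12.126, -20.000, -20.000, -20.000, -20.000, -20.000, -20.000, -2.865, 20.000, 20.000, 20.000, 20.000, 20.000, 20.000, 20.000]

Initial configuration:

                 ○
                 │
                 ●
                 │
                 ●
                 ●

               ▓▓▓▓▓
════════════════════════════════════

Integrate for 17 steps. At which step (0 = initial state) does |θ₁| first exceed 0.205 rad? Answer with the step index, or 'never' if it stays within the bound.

apply F[0]=+20.000 → step 1: x=0.004, v=0.430, θ₁=0.048, ω₁=-0.745, θ₂=0.023, ω₂=-0.048, θ₃=0.030, ω₃=0.006
apply F[1]=+20.000 → step 2: x=0.017, v=0.868, θ₁=0.025, ω₁=-1.519, θ₂=0.021, ω₂=-0.076, θ₃=0.030, ω₃=0.011
apply F[2]=+12.126 → step 3: x=0.037, v=1.140, θ₁=-0.010, ω₁=-2.017, θ₂=0.020, ω₂=-0.072, θ₃=0.031, ω₃=0.017
apply F[3]=-20.000 → step 4: x=0.056, v=0.697, θ₁=-0.043, ω₁=-1.242, θ₂=0.019, ω₂=-0.031, θ₃=0.031, ω₃=0.025
apply F[4]=-20.000 → step 5: x=0.065, v=0.266, θ₁=-0.060, ω₁=-0.517, θ₂=0.019, ω₂=0.046, θ₃=0.032, ω₃=0.034
apply F[5]=-20.000 → step 6: x=0.066, v=-0.158, θ₁=-0.064, ω₁=0.184, θ₂=0.021, ω₂=0.143, θ₃=0.032, ω₃=0.044
apply F[6]=-20.000 → step 7: x=0.059, v=-0.584, θ₁=-0.053, ω₁=0.892, θ₂=0.024, ω₂=0.239, θ₃=0.033, ω₃=0.052
apply F[7]=-20.000 → step 8: x=0.043, v=-1.021, θ₁=-0.028, ω₁=1.637, θ₂=0.030, ω₂=0.315, θ₃=0.034, ω₃=0.057
apply F[8]=-20.000 → step 9: x=0.018, v=-1.472, θ₁=0.013, ω₁=2.437, θ₂=0.037, ω₂=0.354, θ₃=0.035, ω₃=0.058
apply F[9]=-2.865 → step 10: x=-0.012, v=-1.547, θ₁=0.063, ω₁=2.586, θ₂=0.044, ω₂=0.359, θ₃=0.037, ω₃=0.056
apply F[10]=+20.000 → step 11: x=-0.039, v=-1.126, θ₁=0.108, ω₁=1.873, θ₂=0.051, ω₂=0.325, θ₃=0.038, ω₃=0.049
apply F[11]=+20.000 → step 12: x=-0.057, v=-0.731, θ₁=0.139, ω₁=1.242, θ₂=0.057, ω₂=0.250, θ₃=0.039, ω₃=0.037
apply F[12]=+20.000 → step 13: x=-0.068, v=-0.354, θ₁=0.158, ω₁=0.671, θ₂=0.061, ω₂=0.143, θ₃=0.039, ω₃=0.020
apply F[13]=+20.000 → step 14: x=-0.072, v=0.013, θ₁=0.166, ω₁=0.134, θ₂=0.062, ω₂=0.019, θ₃=0.039, ω₃=0.001
apply F[14]=+20.000 → step 15: x=-0.068, v=0.377, θ₁=0.163, ω₁=-0.396, θ₂=0.061, ω₂=-0.109, θ₃=0.039, ω₃=-0.020
apply F[15]=+20.000 → step 16: x=-0.057, v=0.747, θ₁=0.150, ω₁=-0.946, θ₂=0.058, ω₂=-0.227, θ₃=0.039, ω₃=-0.038
apply F[16]=+20.000 → step 17: x=-0.038, v=1.133, θ₁=0.125, ω₁=-1.543, θ₂=0.052, ω₂=-0.323, θ₃=0.038, ω₃=-0.052
max |θ₁| = 0.166 ≤ 0.205 over all 18 states.

Answer: never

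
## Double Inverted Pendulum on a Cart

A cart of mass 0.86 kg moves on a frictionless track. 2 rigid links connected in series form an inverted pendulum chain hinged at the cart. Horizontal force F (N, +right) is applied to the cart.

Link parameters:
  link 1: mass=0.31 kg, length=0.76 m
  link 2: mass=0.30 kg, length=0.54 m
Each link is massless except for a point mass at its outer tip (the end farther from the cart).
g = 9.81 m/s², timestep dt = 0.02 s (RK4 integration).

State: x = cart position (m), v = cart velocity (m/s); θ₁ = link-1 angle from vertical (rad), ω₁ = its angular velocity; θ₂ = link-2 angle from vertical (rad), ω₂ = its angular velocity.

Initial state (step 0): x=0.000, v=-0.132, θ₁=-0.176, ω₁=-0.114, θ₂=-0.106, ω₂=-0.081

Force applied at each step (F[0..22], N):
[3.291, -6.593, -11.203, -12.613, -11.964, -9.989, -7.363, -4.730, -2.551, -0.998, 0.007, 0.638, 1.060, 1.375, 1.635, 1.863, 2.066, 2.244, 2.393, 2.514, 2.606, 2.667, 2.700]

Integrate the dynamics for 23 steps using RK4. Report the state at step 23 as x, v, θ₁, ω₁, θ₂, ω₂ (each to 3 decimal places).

Answer: x=-0.465, v=-0.856, θ₁=0.070, ω₁=0.291, θ₂=0.037, ω₂=0.282

Derivation:
apply F[0]=+3.291 → step 1: x=-0.002, v=-0.034, θ₁=-0.180, ω₁=-0.303, θ₂=-0.107, ω₂=-0.036
apply F[1]=-6.593 → step 2: x=-0.004, v=-0.159, θ₁=-0.185, ω₁=-0.207, θ₂=-0.107, ω₂=0.023
apply F[2]=-11.203 → step 3: x=-0.009, v=-0.389, θ₁=-0.187, ω₁=0.018, θ₂=-0.106, ω₂=0.091
apply F[3]=-12.613 → step 4: x=-0.019, v=-0.651, θ₁=-0.184, ω₁=0.284, θ₂=-0.104, ω₂=0.161
apply F[4]=-11.964 → step 5: x=-0.035, v=-0.900, θ₁=-0.176, ω₁=0.537, θ₂=-0.100, ω₂=0.228
apply F[5]=-9.989 → step 6: x=-0.055, v=-1.105, θ₁=-0.163, ω₁=0.740, θ₂=-0.095, ω₂=0.286
apply F[6]=-7.363 → step 7: x=-0.079, v=-1.254, θ₁=-0.147, ω₁=0.876, θ₂=-0.088, ω₂=0.334
apply F[7]=-4.730 → step 8: x=-0.105, v=-1.345, θ₁=-0.129, ω₁=0.947, θ₂=-0.081, ω₂=0.371
apply F[8]=-2.551 → step 9: x=-0.132, v=-1.389, θ₁=-0.110, ω₁=0.963, θ₂=-0.074, ω₂=0.400
apply F[9]=-0.998 → step 10: x=-0.160, v=-1.399, θ₁=-0.091, ω₁=0.944, θ₂=-0.065, ω₂=0.420
apply F[10]=+0.007 → step 11: x=-0.188, v=-1.389, θ₁=-0.072, ω₁=0.904, θ₂=-0.057, ω₂=0.433
apply F[11]=+0.638 → step 12: x=-0.215, v=-1.366, θ₁=-0.055, ω₁=0.855, θ₂=-0.048, ω₂=0.440
apply F[12]=+1.060 → step 13: x=-0.242, v=-1.335, θ₁=-0.038, ω₁=0.802, θ₂=-0.039, ω₂=0.442
apply F[13]=+1.375 → step 14: x=-0.269, v=-1.299, θ₁=-0.023, ω₁=0.748, θ₂=-0.030, ω₂=0.439
apply F[14]=+1.635 → step 15: x=-0.294, v=-1.259, θ₁=-0.008, ω₁=0.694, θ₂=-0.022, ω₂=0.432
apply F[15]=+1.863 → step 16: x=-0.319, v=-1.216, θ₁=0.005, ω₁=0.641, θ₂=-0.013, ω₂=0.421
apply F[16]=+2.066 → step 17: x=-0.343, v=-1.169, θ₁=0.017, ω₁=0.587, θ₂=-0.005, ω₂=0.407
apply F[17]=+2.244 → step 18: x=-0.366, v=-1.120, θ₁=0.029, ω₁=0.534, θ₂=0.003, ω₂=0.390
apply F[18]=+2.393 → step 19: x=-0.388, v=-1.069, θ₁=0.039, ω₁=0.483, θ₂=0.011, ω₂=0.371
apply F[19]=+2.514 → step 20: x=-0.408, v=-1.017, θ₁=0.048, ω₁=0.432, θ₂=0.018, ω₂=0.350
apply F[20]=+2.606 → step 21: x=-0.428, v=-0.963, θ₁=0.056, ω₁=0.383, θ₂=0.025, ω₂=0.328
apply F[21]=+2.667 → step 22: x=-0.447, v=-0.909, θ₁=0.063, ω₁=0.336, θ₂=0.031, ω₂=0.306
apply F[22]=+2.700 → step 23: x=-0.465, v=-0.856, θ₁=0.070, ω₁=0.291, θ₂=0.037, ω₂=0.282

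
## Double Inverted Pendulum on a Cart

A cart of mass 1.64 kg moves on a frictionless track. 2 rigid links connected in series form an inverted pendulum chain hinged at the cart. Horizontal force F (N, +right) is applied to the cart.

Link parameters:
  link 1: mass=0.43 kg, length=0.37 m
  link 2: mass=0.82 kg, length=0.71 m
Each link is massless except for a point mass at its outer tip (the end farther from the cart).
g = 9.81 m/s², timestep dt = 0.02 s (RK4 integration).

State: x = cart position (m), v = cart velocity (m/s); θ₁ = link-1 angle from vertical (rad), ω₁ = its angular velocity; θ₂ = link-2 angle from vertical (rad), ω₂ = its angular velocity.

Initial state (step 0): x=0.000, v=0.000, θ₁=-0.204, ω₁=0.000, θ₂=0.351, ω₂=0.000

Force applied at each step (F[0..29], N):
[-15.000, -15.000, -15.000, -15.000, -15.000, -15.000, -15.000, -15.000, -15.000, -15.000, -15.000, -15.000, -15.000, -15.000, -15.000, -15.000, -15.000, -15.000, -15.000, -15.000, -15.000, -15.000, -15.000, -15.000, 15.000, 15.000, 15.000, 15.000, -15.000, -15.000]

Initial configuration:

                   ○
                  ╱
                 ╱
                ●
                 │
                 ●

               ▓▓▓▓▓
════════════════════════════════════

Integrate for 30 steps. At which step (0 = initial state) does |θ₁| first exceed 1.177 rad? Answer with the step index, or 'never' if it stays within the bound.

Answer: 23

Derivation:
apply F[0]=-15.000 → step 1: x=-0.002, v=-0.160, θ₁=-0.204, ω₁=-0.021, θ₂=0.354, ω₂=0.317
apply F[1]=-15.000 → step 2: x=-0.006, v=-0.321, θ₁=-0.205, ω₁=-0.037, θ₂=0.364, ω₂=0.632
apply F[2]=-15.000 → step 3: x=-0.014, v=-0.482, θ₁=-0.206, ω₁=-0.041, θ₂=0.379, ω₂=0.946
apply F[3]=-15.000 → step 4: x=-0.026, v=-0.644, θ₁=-0.206, ω₁=-0.026, θ₂=0.401, ω₂=1.255
apply F[4]=-15.000 → step 5: x=-0.040, v=-0.807, θ₁=-0.206, ω₁=0.014, θ₂=0.430, ω₂=1.560
apply F[5]=-15.000 → step 6: x=-0.058, v=-0.971, θ₁=-0.206, ω₁=0.087, θ₂=0.464, ω₂=1.858
apply F[6]=-15.000 → step 7: x=-0.079, v=-1.137, θ₁=-0.203, ω₁=0.201, θ₂=0.504, ω₂=2.147
apply F[7]=-15.000 → step 8: x=-0.103, v=-1.304, θ₁=-0.197, ω₁=0.364, θ₂=0.550, ω₂=2.425
apply F[8]=-15.000 → step 9: x=-0.131, v=-1.473, θ₁=-0.188, ω₁=0.586, θ₂=0.601, ω₂=2.691
apply F[9]=-15.000 → step 10: x=-0.162, v=-1.645, θ₁=-0.173, ω₁=0.873, θ₂=0.657, ω₂=2.941
apply F[10]=-15.000 → step 11: x=-0.197, v=-1.818, θ₁=-0.152, ω₁=1.235, θ₂=0.718, ω₂=3.173
apply F[11]=-15.000 → step 12: x=-0.235, v=-1.994, θ₁=-0.123, ω₁=1.679, θ₂=0.784, ω₂=3.379
apply F[12]=-15.000 → step 13: x=-0.277, v=-2.173, θ₁=-0.085, ω₁=2.213, θ₂=0.853, ω₂=3.554
apply F[13]=-15.000 → step 14: x=-0.322, v=-2.354, θ₁=-0.034, ω₁=2.842, θ₂=0.926, ω₂=3.684
apply F[14]=-15.000 → step 15: x=-0.371, v=-2.537, θ₁=0.030, ω₁=3.572, θ₂=1.000, ω₂=3.754
apply F[15]=-15.000 → step 16: x=-0.424, v=-2.719, θ₁=0.109, ω₁=4.402, θ₂=1.075, ω₂=3.741
apply F[16]=-15.000 → step 17: x=-0.480, v=-2.898, θ₁=0.206, ω₁=5.329, θ₂=1.149, ω₂=3.620
apply F[17]=-15.000 → step 18: x=-0.539, v=-3.065, θ₁=0.323, ω₁=6.346, θ₂=1.219, ω₂=3.361
apply F[18]=-15.000 → step 19: x=-0.602, v=-3.208, θ₁=0.461, ω₁=7.444, θ₂=1.282, ω₂=2.939
apply F[19]=-15.000 → step 20: x=-0.667, v=-3.307, θ₁=0.621, ω₁=8.616, θ₂=1.336, ω₂=2.337
apply F[20]=-15.000 → step 21: x=-0.734, v=-3.333, θ₁=0.806, ω₁=9.849, θ₂=1.375, ω₂=1.571
apply F[21]=-15.000 → step 22: x=-0.800, v=-3.244, θ₁=1.015, ω₁=11.079, θ₂=1.398, ω₂=0.729
apply F[22]=-15.000 → step 23: x=-0.863, v=-3.004, θ₁=1.248, ω₁=12.091, θ₂=1.405, ω₂=0.066
apply F[23]=-15.000 → step 24: x=-0.919, v=-2.642, θ₁=1.495, ω₁=12.540, θ₂=1.404, ω₂=-0.032
apply F[24]=+15.000 → step 25: x=-0.966, v=-2.050, θ₁=1.747, ω₁=12.574, θ₂=1.408, ω₂=0.438
apply F[25]=+15.000 → step 26: x=-1.002, v=-1.497, θ₁=1.997, ω₁=12.480, θ₂=1.425, ω₂=1.354
apply F[26]=+15.000 → step 27: x=-1.026, v=-1.000, θ₁=2.246, ω₁=12.354, θ₂=1.464, ω₂=2.596
apply F[27]=+15.000 → step 28: x=-1.042, v=-0.564, θ₁=2.491, ω₁=12.138, θ₂=1.530, ω₂=4.095
apply F[28]=-15.000 → step 29: x=-1.053, v=-0.544, θ₁=2.720, ω₁=10.713, θ₂=1.631, ω₂=5.923
apply F[29]=-15.000 → step 30: x=-1.064, v=-0.622, θ₁=2.916, ω₁=8.772, θ₂=1.766, ω₂=7.520
|θ₁| = 1.248 > 1.177 first at step 23.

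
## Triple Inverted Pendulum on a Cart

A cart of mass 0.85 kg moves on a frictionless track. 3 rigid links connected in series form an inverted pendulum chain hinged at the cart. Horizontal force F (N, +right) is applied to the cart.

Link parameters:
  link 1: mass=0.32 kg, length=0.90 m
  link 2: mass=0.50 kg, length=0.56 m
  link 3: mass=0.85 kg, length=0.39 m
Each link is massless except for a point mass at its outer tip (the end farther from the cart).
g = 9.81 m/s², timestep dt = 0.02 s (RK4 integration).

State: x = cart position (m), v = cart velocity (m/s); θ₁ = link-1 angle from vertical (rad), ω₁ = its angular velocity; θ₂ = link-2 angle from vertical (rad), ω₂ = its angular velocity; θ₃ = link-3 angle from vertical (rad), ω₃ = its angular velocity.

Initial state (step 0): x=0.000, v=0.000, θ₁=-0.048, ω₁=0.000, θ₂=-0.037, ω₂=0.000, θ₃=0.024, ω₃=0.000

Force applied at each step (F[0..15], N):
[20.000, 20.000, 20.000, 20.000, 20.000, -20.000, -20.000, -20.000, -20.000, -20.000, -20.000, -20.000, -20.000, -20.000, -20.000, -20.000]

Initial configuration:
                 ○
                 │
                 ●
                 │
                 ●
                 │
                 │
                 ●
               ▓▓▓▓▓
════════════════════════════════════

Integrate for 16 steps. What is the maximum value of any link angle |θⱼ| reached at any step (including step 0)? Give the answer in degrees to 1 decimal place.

apply F[0]=+20.000 → step 1: x=0.005, v=0.487, θ₁=-0.054, ω₁=-0.562, θ₂=-0.037, ω₂=-0.011, θ₃=0.025, ω₃=0.071
apply F[1]=+20.000 → step 2: x=0.019, v=0.976, θ₁=-0.071, ω₁=-1.134, θ₂=-0.037, ω₂=-0.007, θ₃=0.027, ω₃=0.137
apply F[2]=+20.000 → step 3: x=0.044, v=1.465, θ₁=-0.099, ω₁=-1.718, θ₂=-0.037, ω₂=0.020, θ₃=0.030, ω₃=0.190
apply F[3]=+20.000 → step 4: x=0.078, v=1.950, θ₁=-0.139, ω₁=-2.301, θ₂=-0.037, ω₂=0.052, θ₃=0.034, ω₃=0.219
apply F[4]=+20.000 → step 5: x=0.122, v=2.419, θ₁=-0.191, ω₁=-2.848, θ₂=-0.035, ω₂=0.046, θ₃=0.039, ω₃=0.217
apply F[5]=-20.000 → step 6: x=0.166, v=2.004, θ₁=-0.245, ω₁=-2.555, θ₂=-0.033, ω₂=0.241, θ₃=0.044, ω₃=0.284
apply F[6]=-20.000 → step 7: x=0.202, v=1.611, θ₁=-0.294, ω₁=-2.351, θ₂=-0.025, ω₂=0.535, θ₃=0.050, ω₃=0.359
apply F[7]=-20.000 → step 8: x=0.231, v=1.232, θ₁=-0.339, ω₁=-2.214, θ₂=-0.011, ω₂=0.915, θ₃=0.058, ω₃=0.431
apply F[8]=-20.000 → step 9: x=0.251, v=0.860, θ₁=-0.382, ω₁=-2.120, θ₂=0.012, ω₂=1.359, θ₃=0.067, ω₃=0.487
apply F[9]=-20.000 → step 10: x=0.265, v=0.490, θ₁=-0.424, ω₁=-2.047, θ₂=0.044, ω₂=1.849, θ₃=0.077, ω₃=0.523
apply F[10]=-20.000 → step 11: x=0.271, v=0.116, θ₁=-0.464, ω₁=-1.971, θ₂=0.086, ω₂=2.362, θ₃=0.088, ω₃=0.535
apply F[11]=-20.000 → step 12: x=0.270, v=-0.264, θ₁=-0.503, ω₁=-1.875, θ₂=0.138, ω₂=2.884, θ₃=0.099, ω₃=0.527
apply F[12]=-20.000 → step 13: x=0.260, v=-0.650, θ₁=-0.539, ω₁=-1.744, θ₂=0.201, ω₂=3.403, θ₃=0.109, ω₃=0.507
apply F[13]=-20.000 → step 14: x=0.243, v=-1.042, θ₁=-0.572, ω₁=-1.569, θ₂=0.275, ω₂=3.914, θ₃=0.119, ω₃=0.487
apply F[14]=-20.000 → step 15: x=0.219, v=-1.438, θ₁=-0.602, ω₁=-1.341, θ₂=0.358, ω₂=4.417, θ₃=0.129, ω₃=0.482
apply F[15]=-20.000 → step 16: x=0.186, v=-1.836, θ₁=-0.626, ω₁=-1.054, θ₂=0.451, ω₂=4.916, θ₃=0.138, ω₃=0.506
Max |angle| over trajectory = 0.626 rad = 35.8°.

Answer: 35.8°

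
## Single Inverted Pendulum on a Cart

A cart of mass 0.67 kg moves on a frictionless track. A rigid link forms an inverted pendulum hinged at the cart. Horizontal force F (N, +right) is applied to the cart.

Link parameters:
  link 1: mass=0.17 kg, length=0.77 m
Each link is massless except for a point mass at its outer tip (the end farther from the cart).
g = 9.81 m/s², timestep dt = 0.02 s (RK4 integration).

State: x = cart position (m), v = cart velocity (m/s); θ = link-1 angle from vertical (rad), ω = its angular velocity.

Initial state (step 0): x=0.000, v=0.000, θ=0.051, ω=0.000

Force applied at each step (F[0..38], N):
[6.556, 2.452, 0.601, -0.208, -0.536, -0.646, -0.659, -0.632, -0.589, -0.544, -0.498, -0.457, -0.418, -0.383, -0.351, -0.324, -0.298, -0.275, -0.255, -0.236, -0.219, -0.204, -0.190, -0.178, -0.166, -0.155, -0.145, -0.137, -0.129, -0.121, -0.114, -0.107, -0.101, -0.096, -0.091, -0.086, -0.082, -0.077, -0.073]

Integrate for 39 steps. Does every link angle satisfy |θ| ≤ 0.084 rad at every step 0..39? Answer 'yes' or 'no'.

Answer: yes

Derivation:
apply F[0]=+6.556 → step 1: x=0.002, v=0.193, θ=0.049, ω=-0.238
apply F[1]=+2.452 → step 2: x=0.007, v=0.264, θ=0.043, ω=-0.318
apply F[2]=+0.601 → step 3: x=0.012, v=0.280, θ=0.037, ω=-0.328
apply F[3]=-0.208 → step 4: x=0.017, v=0.272, θ=0.030, ω=-0.310
apply F[4]=-0.536 → step 5: x=0.023, v=0.255, θ=0.024, ω=-0.280
apply F[5]=-0.646 → step 6: x=0.028, v=0.234, θ=0.019, ω=-0.248
apply F[6]=-0.659 → step 7: x=0.032, v=0.214, θ=0.014, ω=-0.218
apply F[7]=-0.632 → step 8: x=0.036, v=0.194, θ=0.010, ω=-0.189
apply F[8]=-0.589 → step 9: x=0.040, v=0.176, θ=0.007, ω=-0.164
apply F[9]=-0.544 → step 10: x=0.043, v=0.160, θ=0.004, ω=-0.141
apply F[10]=-0.498 → step 11: x=0.046, v=0.145, θ=0.001, ω=-0.121
apply F[11]=-0.457 → step 12: x=0.049, v=0.131, θ=-0.001, ω=-0.103
apply F[12]=-0.418 → step 13: x=0.052, v=0.119, θ=-0.003, ω=-0.087
apply F[13]=-0.383 → step 14: x=0.054, v=0.108, θ=-0.005, ω=-0.074
apply F[14]=-0.351 → step 15: x=0.056, v=0.097, θ=-0.006, ω=-0.062
apply F[15]=-0.324 → step 16: x=0.058, v=0.088, θ=-0.007, ω=-0.051
apply F[16]=-0.298 → step 17: x=0.059, v=0.080, θ=-0.008, ω=-0.042
apply F[17]=-0.275 → step 18: x=0.061, v=0.072, θ=-0.009, ω=-0.034
apply F[18]=-0.255 → step 19: x=0.062, v=0.065, θ=-0.009, ω=-0.027
apply F[19]=-0.236 → step 20: x=0.064, v=0.058, θ=-0.010, ω=-0.021
apply F[20]=-0.219 → step 21: x=0.065, v=0.052, θ=-0.010, ω=-0.016
apply F[21]=-0.204 → step 22: x=0.066, v=0.046, θ=-0.011, ω=-0.011
apply F[22]=-0.190 → step 23: x=0.066, v=0.041, θ=-0.011, ω=-0.007
apply F[23]=-0.178 → step 24: x=0.067, v=0.037, θ=-0.011, ω=-0.004
apply F[24]=-0.166 → step 25: x=0.068, v=0.032, θ=-0.011, ω=-0.001
apply F[25]=-0.155 → step 26: x=0.069, v=0.028, θ=-0.011, ω=0.002
apply F[26]=-0.145 → step 27: x=0.069, v=0.024, θ=-0.011, ω=0.004
apply F[27]=-0.137 → step 28: x=0.070, v=0.021, θ=-0.011, ω=0.006
apply F[28]=-0.129 → step 29: x=0.070, v=0.017, θ=-0.011, ω=0.007
apply F[29]=-0.121 → step 30: x=0.070, v=0.014, θ=-0.010, ω=0.008
apply F[30]=-0.114 → step 31: x=0.070, v=0.011, θ=-0.010, ω=0.010
apply F[31]=-0.107 → step 32: x=0.071, v=0.009, θ=-0.010, ω=0.010
apply F[32]=-0.101 → step 33: x=0.071, v=0.006, θ=-0.010, ω=0.011
apply F[33]=-0.096 → step 34: x=0.071, v=0.004, θ=-0.010, ω=0.012
apply F[34]=-0.091 → step 35: x=0.071, v=0.002, θ=-0.009, ω=0.012
apply F[35]=-0.086 → step 36: x=0.071, v=-0.001, θ=-0.009, ω=0.013
apply F[36]=-0.082 → step 37: x=0.071, v=-0.003, θ=-0.009, ω=0.013
apply F[37]=-0.077 → step 38: x=0.071, v=-0.004, θ=-0.009, ω=0.013
apply F[38]=-0.073 → step 39: x=0.071, v=-0.006, θ=-0.008, ω=0.013
Max |angle| over trajectory = 0.051 rad; bound = 0.084 → within bound.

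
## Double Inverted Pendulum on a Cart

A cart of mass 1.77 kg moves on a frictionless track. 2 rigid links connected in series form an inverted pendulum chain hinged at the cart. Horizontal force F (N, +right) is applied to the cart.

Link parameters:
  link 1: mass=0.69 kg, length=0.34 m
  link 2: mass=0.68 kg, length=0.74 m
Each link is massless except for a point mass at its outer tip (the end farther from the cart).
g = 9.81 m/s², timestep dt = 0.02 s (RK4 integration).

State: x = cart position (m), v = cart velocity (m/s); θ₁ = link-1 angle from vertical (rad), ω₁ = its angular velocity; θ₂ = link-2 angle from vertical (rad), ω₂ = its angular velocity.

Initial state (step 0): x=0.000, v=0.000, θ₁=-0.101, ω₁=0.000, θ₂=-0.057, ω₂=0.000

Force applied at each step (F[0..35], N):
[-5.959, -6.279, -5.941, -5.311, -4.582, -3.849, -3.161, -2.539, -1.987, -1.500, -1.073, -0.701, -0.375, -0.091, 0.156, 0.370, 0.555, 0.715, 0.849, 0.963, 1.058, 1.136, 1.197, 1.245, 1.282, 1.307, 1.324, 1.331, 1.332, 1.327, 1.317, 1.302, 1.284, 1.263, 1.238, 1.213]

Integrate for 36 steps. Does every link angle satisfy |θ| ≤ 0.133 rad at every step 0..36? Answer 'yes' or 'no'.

Answer: yes

Derivation:
apply F[0]=-5.959 → step 1: x=-0.001, v=-0.052, θ₁=-0.100, ω₁=0.068, θ₂=-0.057, ω₂=0.024
apply F[1]=-6.279 → step 2: x=-0.002, v=-0.107, θ₁=-0.098, ω₁=0.149, θ₂=-0.056, ω₂=0.047
apply F[2]=-5.941 → step 3: x=-0.005, v=-0.160, θ₁=-0.094, ω₁=0.222, θ₂=-0.055, ω₂=0.069
apply F[3]=-5.311 → step 4: x=-0.008, v=-0.205, θ₁=-0.089, ω₁=0.282, θ₂=-0.053, ω₂=0.089
apply F[4]=-4.582 → step 5: x=-0.013, v=-0.244, θ₁=-0.083, ω₁=0.325, θ₂=-0.051, ω₂=0.107
apply F[5]=-3.849 → step 6: x=-0.018, v=-0.275, θ₁=-0.077, ω₁=0.354, θ₂=-0.049, ω₂=0.123
apply F[6]=-3.161 → step 7: x=-0.024, v=-0.300, θ₁=-0.069, ω₁=0.370, θ₂=-0.046, ω₂=0.136
apply F[7]=-2.539 → step 8: x=-0.030, v=-0.319, θ₁=-0.062, ω₁=0.375, θ₂=-0.044, ω₂=0.147
apply F[8]=-1.987 → step 9: x=-0.037, v=-0.332, θ₁=-0.054, ω₁=0.373, θ₂=-0.041, ω₂=0.155
apply F[9]=-1.500 → step 10: x=-0.043, v=-0.342, θ₁=-0.047, ω₁=0.364, θ₂=-0.037, ω₂=0.161
apply F[10]=-1.073 → step 11: x=-0.050, v=-0.347, θ₁=-0.040, ω₁=0.351, θ₂=-0.034, ω₂=0.165
apply F[11]=-0.701 → step 12: x=-0.057, v=-0.350, θ₁=-0.033, ω₁=0.334, θ₂=-0.031, ω₂=0.167
apply F[12]=-0.375 → step 13: x=-0.064, v=-0.349, θ₁=-0.027, ω₁=0.316, θ₂=-0.028, ω₂=0.168
apply F[13]=-0.091 → step 14: x=-0.071, v=-0.347, θ₁=-0.021, ω₁=0.296, θ₂=-0.024, ω₂=0.167
apply F[14]=+0.156 → step 15: x=-0.078, v=-0.342, θ₁=-0.015, ω₁=0.275, θ₂=-0.021, ω₂=0.164
apply F[15]=+0.370 → step 16: x=-0.085, v=-0.336, θ₁=-0.010, ω₁=0.255, θ₂=-0.018, ω₂=0.160
apply F[16]=+0.555 → step 17: x=-0.091, v=-0.329, θ₁=-0.005, ω₁=0.234, θ₂=-0.014, ω₂=0.156
apply F[17]=+0.715 → step 18: x=-0.098, v=-0.320, θ₁=-0.000, ω₁=0.214, θ₂=-0.011, ω₂=0.150
apply F[18]=+0.849 → step 19: x=-0.104, v=-0.311, θ₁=0.004, ω₁=0.194, θ₂=-0.008, ω₂=0.144
apply F[19]=+0.963 → step 20: x=-0.110, v=-0.301, θ₁=0.008, ω₁=0.175, θ₂=-0.006, ω₂=0.137
apply F[20]=+1.058 → step 21: x=-0.116, v=-0.291, θ₁=0.011, ω₁=0.157, θ₂=-0.003, ω₂=0.130
apply F[21]=+1.136 → step 22: x=-0.122, v=-0.280, θ₁=0.014, ω₁=0.140, θ₂=-0.000, ω₂=0.123
apply F[22]=+1.197 → step 23: x=-0.127, v=-0.268, θ₁=0.016, ω₁=0.124, θ₂=0.002, ω₂=0.115
apply F[23]=+1.245 → step 24: x=-0.133, v=-0.257, θ₁=0.019, ω₁=0.108, θ₂=0.004, ω₂=0.108
apply F[24]=+1.282 → step 25: x=-0.138, v=-0.245, θ₁=0.021, ω₁=0.094, θ₂=0.006, ω₂=0.100
apply F[25]=+1.307 → step 26: x=-0.142, v=-0.234, θ₁=0.022, ω₁=0.081, θ₂=0.008, ω₂=0.093
apply F[26]=+1.324 → step 27: x=-0.147, v=-0.223, θ₁=0.024, ω₁=0.069, θ₂=0.010, ω₂=0.085
apply F[27]=+1.331 → step 28: x=-0.151, v=-0.211, θ₁=0.025, ω₁=0.058, θ₂=0.012, ω₂=0.078
apply F[28]=+1.332 → step 29: x=-0.156, v=-0.200, θ₁=0.026, ω₁=0.048, θ₂=0.013, ω₂=0.071
apply F[29]=+1.327 → step 30: x=-0.159, v=-0.189, θ₁=0.027, ω₁=0.039, θ₂=0.014, ω₂=0.064
apply F[30]=+1.317 → step 31: x=-0.163, v=-0.179, θ₁=0.028, ω₁=0.030, θ₂=0.016, ω₂=0.057
apply F[31]=+1.302 → step 32: x=-0.167, v=-0.168, θ₁=0.028, ω₁=0.023, θ₂=0.017, ω₂=0.051
apply F[32]=+1.284 → step 33: x=-0.170, v=-0.158, θ₁=0.029, ω₁=0.016, θ₂=0.018, ω₂=0.045
apply F[33]=+1.263 → step 34: x=-0.173, v=-0.148, θ₁=0.029, ω₁=0.009, θ₂=0.019, ω₂=0.039
apply F[34]=+1.238 → step 35: x=-0.176, v=-0.138, θ₁=0.029, ω₁=0.004, θ₂=0.019, ω₂=0.034
apply F[35]=+1.213 → step 36: x=-0.178, v=-0.129, θ₁=0.029, ω₁=-0.001, θ₂=0.020, ω₂=0.029
Max |angle| over trajectory = 0.101 rad; bound = 0.133 → within bound.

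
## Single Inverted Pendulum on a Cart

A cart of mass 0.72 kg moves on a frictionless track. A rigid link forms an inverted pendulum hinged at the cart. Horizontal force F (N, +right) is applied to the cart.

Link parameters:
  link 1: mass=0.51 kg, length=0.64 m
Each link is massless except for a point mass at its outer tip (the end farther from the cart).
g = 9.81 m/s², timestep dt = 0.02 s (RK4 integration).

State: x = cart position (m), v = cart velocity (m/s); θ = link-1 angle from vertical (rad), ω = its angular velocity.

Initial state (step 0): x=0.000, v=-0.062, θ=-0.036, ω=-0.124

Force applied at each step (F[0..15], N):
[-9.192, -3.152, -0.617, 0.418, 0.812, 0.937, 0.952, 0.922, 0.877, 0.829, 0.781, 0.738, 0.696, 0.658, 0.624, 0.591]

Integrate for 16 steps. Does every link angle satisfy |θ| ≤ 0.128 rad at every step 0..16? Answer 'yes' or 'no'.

apply F[0]=-9.192 → step 1: x=-0.004, v=-0.312, θ=-0.035, ω=0.256
apply F[1]=-3.152 → step 2: x=-0.011, v=-0.395, θ=-0.028, ω=0.376
apply F[2]=-0.617 → step 3: x=-0.019, v=-0.409, θ=-0.021, ω=0.390
apply F[3]=+0.418 → step 4: x=-0.027, v=-0.395, θ=-0.013, ω=0.363
apply F[4]=+0.812 → step 5: x=-0.035, v=-0.371, θ=-0.006, ω=0.322
apply F[5]=+0.937 → step 6: x=-0.042, v=-0.345, θ=-0.000, ω=0.280
apply F[6]=+0.952 → step 7: x=-0.048, v=-0.319, θ=0.005, ω=0.240
apply F[7]=+0.922 → step 8: x=-0.054, v=-0.294, θ=0.009, ω=0.203
apply F[8]=+0.877 → step 9: x=-0.060, v=-0.271, θ=0.013, ω=0.171
apply F[9]=+0.829 → step 10: x=-0.065, v=-0.250, θ=0.016, ω=0.143
apply F[10]=+0.781 → step 11: x=-0.070, v=-0.231, θ=0.019, ω=0.118
apply F[11]=+0.738 → step 12: x=-0.075, v=-0.213, θ=0.021, ω=0.097
apply F[12]=+0.696 → step 13: x=-0.079, v=-0.197, θ=0.023, ω=0.078
apply F[13]=+0.658 → step 14: x=-0.082, v=-0.182, θ=0.024, ω=0.061
apply F[14]=+0.624 → step 15: x=-0.086, v=-0.168, θ=0.025, ω=0.047
apply F[15]=+0.591 → step 16: x=-0.089, v=-0.155, θ=0.026, ω=0.035
Max |angle| over trajectory = 0.036 rad; bound = 0.128 → within bound.

Answer: yes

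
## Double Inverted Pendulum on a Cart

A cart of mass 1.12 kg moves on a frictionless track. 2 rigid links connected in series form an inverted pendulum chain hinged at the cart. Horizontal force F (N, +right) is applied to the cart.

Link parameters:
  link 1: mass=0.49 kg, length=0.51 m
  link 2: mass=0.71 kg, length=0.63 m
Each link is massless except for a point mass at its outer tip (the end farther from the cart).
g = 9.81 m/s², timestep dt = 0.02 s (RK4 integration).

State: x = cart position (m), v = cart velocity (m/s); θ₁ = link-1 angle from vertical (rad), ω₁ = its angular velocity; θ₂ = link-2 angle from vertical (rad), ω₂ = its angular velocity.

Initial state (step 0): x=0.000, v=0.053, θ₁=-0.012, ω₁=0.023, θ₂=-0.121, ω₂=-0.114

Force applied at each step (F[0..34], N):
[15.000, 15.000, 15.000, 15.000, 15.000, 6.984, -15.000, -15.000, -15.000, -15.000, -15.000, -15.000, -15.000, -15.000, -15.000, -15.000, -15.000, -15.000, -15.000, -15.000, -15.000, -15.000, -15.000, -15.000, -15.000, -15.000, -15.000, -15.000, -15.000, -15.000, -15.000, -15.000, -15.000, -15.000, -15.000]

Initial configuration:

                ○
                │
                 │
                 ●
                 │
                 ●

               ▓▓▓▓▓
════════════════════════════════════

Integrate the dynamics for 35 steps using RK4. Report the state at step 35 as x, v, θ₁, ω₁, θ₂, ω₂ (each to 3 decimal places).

apply F[0]=+15.000 → step 1: x=0.004, v=0.324, θ₁=-0.016, ω₁=-0.455, θ₂=-0.124, ω₂=-0.194
apply F[1]=+15.000 → step 2: x=0.013, v=0.596, θ₁=-0.030, ω₁=-0.944, θ₂=-0.129, ω₂=-0.267
apply F[2]=+15.000 → step 3: x=0.028, v=0.871, θ₁=-0.054, ω₁=-1.456, θ₂=-0.135, ω₂=-0.326
apply F[3]=+15.000 → step 4: x=0.048, v=1.150, θ₁=-0.089, ω₁=-2.001, θ₂=-0.142, ω₂=-0.363
apply F[4]=+15.000 → step 5: x=0.074, v=1.430, θ₁=-0.134, ω₁=-2.579, θ₂=-0.149, ω₂=-0.379
apply F[5]=+6.984 → step 6: x=0.104, v=1.571, θ₁=-0.189, ω₁=-2.915, θ₂=-0.157, ω₂=-0.376
apply F[6]=-15.000 → step 7: x=0.133, v=1.341, θ₁=-0.244, ω₁=-2.584, θ₂=-0.164, ω₂=-0.340
apply F[7]=-15.000 → step 8: x=0.157, v=1.125, θ₁=-0.293, ω₁=-2.330, θ₂=-0.170, ω₂=-0.267
apply F[8]=-15.000 → step 9: x=0.178, v=0.921, θ₁=-0.338, ω₁=-2.147, θ₂=-0.174, ω₂=-0.160
apply F[9]=-15.000 → step 10: x=0.194, v=0.727, θ₁=-0.380, ω₁=-2.028, θ₂=-0.176, ω₂=-0.020
apply F[10]=-15.000 → step 11: x=0.207, v=0.542, θ₁=-0.419, ω₁=-1.965, θ₂=-0.175, ω₂=0.151
apply F[11]=-15.000 → step 12: x=0.216, v=0.363, θ₁=-0.458, ω₁=-1.950, θ₂=-0.170, ω₂=0.350
apply F[12]=-15.000 → step 13: x=0.221, v=0.188, θ₁=-0.498, ω₁=-1.977, θ₂=-0.161, ω₂=0.575
apply F[13]=-15.000 → step 14: x=0.223, v=0.015, θ₁=-0.538, ω₁=-2.039, θ₂=-0.147, ω₂=0.822
apply F[14]=-15.000 → step 15: x=0.222, v=-0.158, θ₁=-0.579, ω₁=-2.127, θ₂=-0.128, ω₂=1.087
apply F[15]=-15.000 → step 16: x=0.217, v=-0.333, θ₁=-0.623, ω₁=-2.231, θ₂=-0.103, ω₂=1.365
apply F[16]=-15.000 → step 17: x=0.209, v=-0.511, θ₁=-0.669, ω₁=-2.344, θ₂=-0.073, ω₂=1.652
apply F[17]=-15.000 → step 18: x=0.197, v=-0.693, θ₁=-0.717, ω₁=-2.456, θ₂=-0.037, ω₂=1.941
apply F[18]=-15.000 → step 19: x=0.181, v=-0.880, θ₁=-0.767, ω₁=-2.560, θ₂=0.005, ω₂=2.228
apply F[19]=-15.000 → step 20: x=0.161, v=-1.072, θ₁=-0.819, ω₁=-2.651, θ₂=0.052, ω₂=2.511
apply F[20]=-15.000 → step 21: x=0.138, v=-1.268, θ₁=-0.873, ω₁=-2.724, θ₂=0.105, ω₂=2.788
apply F[21]=-15.000 → step 22: x=0.111, v=-1.468, θ₁=-0.928, ω₁=-2.776, θ₂=0.163, ω₂=3.060
apply F[22]=-15.000 → step 23: x=0.079, v=-1.669, θ₁=-0.984, ω₁=-2.806, θ₂=0.227, ω₂=3.328
apply F[23]=-15.000 → step 24: x=0.044, v=-1.871, θ₁=-1.040, ω₁=-2.812, θ₂=0.297, ω₂=3.598
apply F[24]=-15.000 → step 25: x=0.004, v=-2.072, θ₁=-1.096, ω₁=-2.793, θ₂=0.371, ω₂=3.873
apply F[25]=-15.000 → step 26: x=-0.039, v=-2.269, θ₁=-1.151, ω₁=-2.745, θ₂=0.452, ω₂=4.158
apply F[26]=-15.000 → step 27: x=-0.086, v=-2.459, θ₁=-1.206, ω₁=-2.665, θ₂=0.538, ω₂=4.461
apply F[27]=-15.000 → step 28: x=-0.137, v=-2.639, θ₁=-1.258, ω₁=-2.550, θ₂=0.630, ω₂=4.787
apply F[28]=-15.000 → step 29: x=-0.192, v=-2.805, θ₁=-1.307, ω₁=-2.394, θ₂=0.729, ω₂=5.144
apply F[29]=-15.000 → step 30: x=-0.249, v=-2.950, θ₁=-1.353, ω₁=-2.196, θ₂=0.836, ω₂=5.536
apply F[30]=-15.000 → step 31: x=-0.310, v=-3.066, θ₁=-1.395, ω₁=-1.958, θ₂=0.951, ω₂=5.965
apply F[31]=-15.000 → step 32: x=-0.372, v=-3.145, θ₁=-1.431, ω₁=-1.697, θ₂=1.075, ω₂=6.419
apply F[32]=-15.000 → step 33: x=-0.435, v=-3.176, θ₁=-1.463, ω₁=-1.452, θ₂=1.208, ω₂=6.870
apply F[33]=-15.000 → step 34: x=-0.498, v=-3.157, θ₁=-1.490, ω₁=-1.299, θ₂=1.349, ω₂=7.263
apply F[34]=-15.000 → step 35: x=-0.561, v=-3.093, θ₁=-1.516, ω₁=-1.339, θ₂=1.497, ω₂=7.519

Answer: x=-0.561, v=-3.093, θ₁=-1.516, ω₁=-1.339, θ₂=1.497, ω₂=7.519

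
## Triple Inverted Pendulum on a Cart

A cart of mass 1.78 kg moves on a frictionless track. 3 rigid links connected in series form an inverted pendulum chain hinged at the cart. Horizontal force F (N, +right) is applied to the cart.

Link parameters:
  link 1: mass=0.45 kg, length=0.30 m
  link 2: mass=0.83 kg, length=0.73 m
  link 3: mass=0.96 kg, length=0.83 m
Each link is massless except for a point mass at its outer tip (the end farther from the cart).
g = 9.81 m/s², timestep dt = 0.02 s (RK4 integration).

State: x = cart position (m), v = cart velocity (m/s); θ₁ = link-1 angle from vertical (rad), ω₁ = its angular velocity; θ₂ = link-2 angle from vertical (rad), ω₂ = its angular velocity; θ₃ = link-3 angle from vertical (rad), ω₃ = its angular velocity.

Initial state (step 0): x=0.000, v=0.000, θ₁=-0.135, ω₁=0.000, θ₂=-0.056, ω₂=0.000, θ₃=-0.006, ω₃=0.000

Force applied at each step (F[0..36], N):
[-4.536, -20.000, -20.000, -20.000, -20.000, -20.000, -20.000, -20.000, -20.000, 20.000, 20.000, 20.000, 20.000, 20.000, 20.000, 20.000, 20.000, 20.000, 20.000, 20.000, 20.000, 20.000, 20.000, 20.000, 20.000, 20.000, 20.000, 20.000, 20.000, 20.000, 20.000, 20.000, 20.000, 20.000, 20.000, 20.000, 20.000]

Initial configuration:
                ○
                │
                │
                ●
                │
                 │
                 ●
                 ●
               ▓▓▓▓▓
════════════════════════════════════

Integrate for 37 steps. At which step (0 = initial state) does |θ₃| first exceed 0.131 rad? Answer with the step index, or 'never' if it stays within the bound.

apply F[0]=-4.536 → step 1: x=-0.000, v=-0.018, θ₁=-0.137, ω₁=-0.230, θ₂=-0.055, ω₂=0.089, θ₃=-0.006, ω₃=0.025
apply F[1]=-20.000 → step 2: x=-0.002, v=-0.206, θ₁=-0.139, ω₁=0.061, θ₂=-0.052, ω₂=0.196, θ₃=-0.005, ω₃=0.051
apply F[2]=-20.000 → step 3: x=-0.008, v=-0.394, θ₁=-0.135, ω₁=0.348, θ₂=-0.047, ω₂=0.307, θ₃=-0.004, ω₃=0.076
apply F[3]=-20.000 → step 4: x=-0.018, v=-0.585, θ₁=-0.125, ω₁=0.653, θ₂=-0.040, ω₂=0.418, θ₃=-0.002, ω₃=0.099
apply F[4]=-20.000 → step 5: x=-0.032, v=-0.779, θ₁=-0.108, ω₁=1.000, θ₂=-0.031, ω₂=0.521, θ₃=0.000, ω₃=0.117
apply F[5]=-20.000 → step 6: x=-0.049, v=-0.980, θ₁=-0.084, ω₁=1.414, θ₂=-0.019, ω₂=0.610, θ₃=0.003, ω₃=0.130
apply F[6]=-20.000 → step 7: x=-0.071, v=-1.188, θ₁=-0.051, ω₁=1.925, θ₂=-0.006, ω₂=0.676, θ₃=0.005, ω₃=0.138
apply F[7]=-20.000 → step 8: x=-0.097, v=-1.406, θ₁=-0.007, ω₁=2.566, θ₂=0.008, ω₂=0.709, θ₃=0.008, ω₃=0.141
apply F[8]=-20.000 → step 9: x=-0.127, v=-1.635, θ₁=0.052, ω₁=3.349, θ₂=0.022, ω₂=0.705, θ₃=0.011, ω₃=0.140
apply F[9]=+20.000 → step 10: x=-0.158, v=-1.426, θ₁=0.114, ω₁=2.819, θ₂=0.035, ω₂=0.652, θ₃=0.014, ω₃=0.133
apply F[10]=+20.000 → step 11: x=-0.185, v=-1.231, θ₁=0.166, ω₁=2.486, θ₂=0.048, ω₂=0.546, θ₃=0.016, ω₃=0.122
apply F[11]=+20.000 → step 12: x=-0.207, v=-1.048, θ₁=0.214, ω₁=2.330, θ₂=0.057, ω₂=0.389, θ₃=0.019, ω₃=0.106
apply F[12]=+20.000 → step 13: x=-0.227, v=-0.875, θ₁=0.261, ω₁=2.328, θ₂=0.063, ω₂=0.189, θ₃=0.021, ω₃=0.088
apply F[13]=+20.000 → step 14: x=-0.242, v=-0.710, θ₁=0.308, ω₁=2.457, θ₂=0.064, ω₂=-0.050, θ₃=0.022, ω₃=0.069
apply F[14]=+20.000 → step 15: x=-0.255, v=-0.549, θ₁=0.360, ω₁=2.688, θ₂=0.061, ω₂=-0.321, θ₃=0.023, ω₃=0.054
apply F[15]=+20.000 → step 16: x=-0.264, v=-0.388, θ₁=0.416, ω₁=2.985, θ₂=0.051, ω₂=-0.613, θ₃=0.024, ω₃=0.043
apply F[16]=+20.000 → step 17: x=-0.270, v=-0.225, θ₁=0.479, ω₁=3.306, θ₂=0.036, ω₂=-0.911, θ₃=0.025, ω₃=0.038
apply F[17]=+20.000 → step 18: x=-0.273, v=-0.056, θ₁=0.548, ω₁=3.615, θ₂=0.015, ω₂=-1.200, θ₃=0.026, ω₃=0.038
apply F[18]=+20.000 → step 19: x=-0.273, v=0.119, θ₁=0.623, ω₁=3.888, θ₂=-0.012, ω₂=-1.471, θ₃=0.027, ω₃=0.041
apply F[19]=+20.000 → step 20: x=-0.268, v=0.300, θ₁=0.704, ω₁=4.116, θ₂=-0.044, ω₂=-1.718, θ₃=0.027, ω₃=0.046
apply F[20]=+20.000 → step 21: x=-0.261, v=0.487, θ₁=0.788, ω₁=4.303, θ₂=-0.080, ω₂=-1.941, θ₃=0.028, ω₃=0.051
apply F[21]=+20.000 → step 22: x=-0.249, v=0.678, θ₁=0.876, ω₁=4.457, θ₂=-0.121, ω₂=-2.141, θ₃=0.030, ω₃=0.054
apply F[22]=+20.000 → step 23: x=-0.233, v=0.872, θ₁=0.966, ω₁=4.587, θ₂=-0.166, ω₂=-2.321, θ₃=0.031, ω₃=0.054
apply F[23]=+20.000 → step 24: x=-0.214, v=1.069, θ₁=1.059, ω₁=4.702, θ₂=-0.214, ω₂=-2.486, θ₃=0.032, ω₃=0.050
apply F[24]=+20.000 → step 25: x=-0.191, v=1.267, θ₁=1.154, ω₁=4.813, θ₂=-0.265, ω₂=-2.637, θ₃=0.033, ω₃=0.040
apply F[25]=+20.000 → step 26: x=-0.163, v=1.466, θ₁=1.251, ω₁=4.928, θ₂=-0.319, ω₂=-2.775, θ₃=0.033, ω₃=0.024
apply F[26]=+20.000 → step 27: x=-0.132, v=1.666, θ₁=1.351, ω₁=5.058, θ₂=-0.376, ω₂=-2.902, θ₃=0.033, ω₃=0.000
apply F[27]=+20.000 → step 28: x=-0.097, v=1.866, θ₁=1.454, ω₁=5.216, θ₂=-0.435, ω₂=-3.017, θ₃=0.033, ω₃=-0.032
apply F[28]=+20.000 → step 29: x=-0.057, v=2.066, θ₁=1.560, ω₁=5.420, θ₂=-0.497, ω₂=-3.114, θ₃=0.032, ω₃=-0.073
apply F[29]=+20.000 → step 30: x=-0.014, v=2.269, θ₁=1.671, ω₁=5.700, θ₂=-0.560, ω₂=-3.189, θ₃=0.030, ω₃=-0.123
apply F[30]=+20.000 → step 31: x=0.033, v=2.478, θ₁=1.789, ω₁=6.104, θ₂=-0.624, ω₂=-3.227, θ₃=0.027, ω₃=-0.178
apply F[31]=+20.000 → step 32: x=0.085, v=2.701, θ₁=1.917, ω₁=6.711, θ₂=-0.689, ω₂=-3.211, θ₃=0.023, ω₃=-0.225
apply F[32]=+20.000 → step 33: x=0.142, v=2.957, θ₁=2.059, ω₁=7.626, θ₂=-0.752, ω₂=-3.132, θ₃=0.018, ω₃=-0.231
apply F[33]=+20.000 → step 34: x=0.204, v=3.279, θ₁=2.224, ω₁=8.897, θ₂=-0.814, ω₂=-3.051, θ₃=0.015, ω₃=-0.127
apply F[34]=+20.000 → step 35: x=0.273, v=3.683, θ₁=2.416, ω₁=10.227, θ₂=-0.876, ω₂=-3.209, θ₃=0.015, ω₃=0.164
apply F[35]=+20.000 → step 36: x=0.351, v=4.101, θ₁=2.630, ω₁=11.029, θ₂=-0.946, ω₂=-3.868, θ₃=0.022, ω₃=0.556
apply F[36]=+20.000 → step 37: x=0.437, v=4.447, θ₁=2.854, ω₁=11.435, θ₂=-1.033, ω₂=-4.875, θ₃=0.036, ω₃=0.837
max |θ₃| = 0.036 ≤ 0.131 over all 38 states.

Answer: never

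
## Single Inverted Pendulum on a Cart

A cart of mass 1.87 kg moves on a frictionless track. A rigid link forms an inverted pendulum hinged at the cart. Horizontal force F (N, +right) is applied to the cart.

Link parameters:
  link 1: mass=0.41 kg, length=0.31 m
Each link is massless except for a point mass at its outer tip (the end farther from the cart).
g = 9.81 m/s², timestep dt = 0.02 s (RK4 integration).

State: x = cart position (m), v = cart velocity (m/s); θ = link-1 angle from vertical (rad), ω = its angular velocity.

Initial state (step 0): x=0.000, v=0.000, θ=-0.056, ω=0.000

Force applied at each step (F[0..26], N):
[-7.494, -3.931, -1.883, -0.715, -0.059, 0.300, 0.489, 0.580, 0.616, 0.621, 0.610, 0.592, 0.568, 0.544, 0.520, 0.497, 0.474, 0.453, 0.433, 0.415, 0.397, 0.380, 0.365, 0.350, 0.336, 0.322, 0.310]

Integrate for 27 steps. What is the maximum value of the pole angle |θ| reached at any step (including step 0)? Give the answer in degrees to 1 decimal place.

Answer: 3.2°

Derivation:
apply F[0]=-7.494 → step 1: x=-0.001, v=-0.078, θ=-0.054, ω=0.215
apply F[1]=-3.931 → step 2: x=-0.003, v=-0.118, θ=-0.049, ω=0.311
apply F[2]=-1.883 → step 3: x=-0.005, v=-0.136, θ=-0.042, ω=0.341
apply F[3]=-0.715 → step 4: x=-0.008, v=-0.142, θ=-0.035, ω=0.336
apply F[4]=-0.059 → step 5: x=-0.011, v=-0.141, θ=-0.029, ω=0.313
apply F[5]=+0.300 → step 6: x=-0.014, v=-0.137, θ=-0.023, ω=0.283
apply F[6]=+0.489 → step 7: x=-0.016, v=-0.131, θ=-0.018, ω=0.251
apply F[7]=+0.580 → step 8: x=-0.019, v=-0.124, θ=-0.013, ω=0.219
apply F[8]=+0.616 → step 9: x=-0.021, v=-0.117, θ=-0.009, ω=0.189
apply F[9]=+0.621 → step 10: x=-0.024, v=-0.110, θ=-0.005, ω=0.162
apply F[10]=+0.610 → step 11: x=-0.026, v=-0.103, θ=-0.002, ω=0.139
apply F[11]=+0.592 → step 12: x=-0.028, v=-0.097, θ=0.000, ω=0.117
apply F[12]=+0.568 → step 13: x=-0.030, v=-0.091, θ=0.002, ω=0.099
apply F[13]=+0.544 → step 14: x=-0.031, v=-0.085, θ=0.004, ω=0.083
apply F[14]=+0.520 → step 15: x=-0.033, v=-0.080, θ=0.006, ω=0.069
apply F[15]=+0.497 → step 16: x=-0.034, v=-0.075, θ=0.007, ω=0.056
apply F[16]=+0.474 → step 17: x=-0.036, v=-0.070, θ=0.008, ω=0.046
apply F[17]=+0.453 → step 18: x=-0.037, v=-0.065, θ=0.009, ω=0.037
apply F[18]=+0.433 → step 19: x=-0.039, v=-0.061, θ=0.010, ω=0.029
apply F[19]=+0.415 → step 20: x=-0.040, v=-0.057, θ=0.010, ω=0.022
apply F[20]=+0.397 → step 21: x=-0.041, v=-0.053, θ=0.010, ω=0.016
apply F[21]=+0.380 → step 22: x=-0.042, v=-0.050, θ=0.011, ω=0.011
apply F[22]=+0.365 → step 23: x=-0.043, v=-0.046, θ=0.011, ω=0.007
apply F[23]=+0.350 → step 24: x=-0.044, v=-0.043, θ=0.011, ω=0.004
apply F[24]=+0.336 → step 25: x=-0.045, v=-0.040, θ=0.011, ω=0.001
apply F[25]=+0.322 → step 26: x=-0.045, v=-0.037, θ=0.011, ω=-0.002
apply F[26]=+0.310 → step 27: x=-0.046, v=-0.034, θ=0.011, ω=-0.004
Max |angle| over trajectory = 0.056 rad = 3.2°.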